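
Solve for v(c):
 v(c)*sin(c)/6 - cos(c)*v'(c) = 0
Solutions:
 v(c) = C1/cos(c)^(1/6)


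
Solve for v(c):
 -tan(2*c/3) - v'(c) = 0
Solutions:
 v(c) = C1 + 3*log(cos(2*c/3))/2


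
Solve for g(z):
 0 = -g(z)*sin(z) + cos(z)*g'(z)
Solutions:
 g(z) = C1/cos(z)


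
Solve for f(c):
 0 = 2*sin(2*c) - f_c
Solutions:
 f(c) = C1 - cos(2*c)


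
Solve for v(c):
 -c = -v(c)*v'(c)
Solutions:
 v(c) = -sqrt(C1 + c^2)
 v(c) = sqrt(C1 + c^2)


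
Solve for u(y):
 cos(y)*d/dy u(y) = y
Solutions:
 u(y) = C1 + Integral(y/cos(y), y)


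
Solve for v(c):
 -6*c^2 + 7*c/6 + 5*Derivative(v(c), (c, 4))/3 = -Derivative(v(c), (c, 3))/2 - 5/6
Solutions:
 v(c) = C1 + C2*c + C3*c^2 + C4*exp(-3*c/10) + c^5/5 - 247*c^4/72 + 2455*c^3/54


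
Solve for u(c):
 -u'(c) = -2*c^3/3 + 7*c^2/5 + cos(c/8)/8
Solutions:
 u(c) = C1 + c^4/6 - 7*c^3/15 - sin(c/8)


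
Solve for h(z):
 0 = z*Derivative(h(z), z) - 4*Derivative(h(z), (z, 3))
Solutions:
 h(z) = C1 + Integral(C2*airyai(2^(1/3)*z/2) + C3*airybi(2^(1/3)*z/2), z)


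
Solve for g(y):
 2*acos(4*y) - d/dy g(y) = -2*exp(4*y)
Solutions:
 g(y) = C1 + 2*y*acos(4*y) - sqrt(1 - 16*y^2)/2 + exp(4*y)/2


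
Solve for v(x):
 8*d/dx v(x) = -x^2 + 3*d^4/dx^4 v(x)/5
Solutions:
 v(x) = C1 + C4*exp(2*3^(2/3)*5^(1/3)*x/3) - x^3/24 + (C2*sin(3^(1/6)*5^(1/3)*x) + C3*cos(3^(1/6)*5^(1/3)*x))*exp(-3^(2/3)*5^(1/3)*x/3)


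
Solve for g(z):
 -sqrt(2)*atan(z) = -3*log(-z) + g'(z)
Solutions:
 g(z) = C1 + 3*z*log(-z) - 3*z - sqrt(2)*(z*atan(z) - log(z^2 + 1)/2)


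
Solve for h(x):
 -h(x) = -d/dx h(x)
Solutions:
 h(x) = C1*exp(x)


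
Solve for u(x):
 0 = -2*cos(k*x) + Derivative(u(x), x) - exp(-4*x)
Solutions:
 u(x) = C1 - exp(-4*x)/4 + 2*sin(k*x)/k


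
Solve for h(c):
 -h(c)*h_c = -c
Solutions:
 h(c) = -sqrt(C1 + c^2)
 h(c) = sqrt(C1 + c^2)


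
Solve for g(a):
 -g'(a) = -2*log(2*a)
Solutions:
 g(a) = C1 + 2*a*log(a) - 2*a + a*log(4)


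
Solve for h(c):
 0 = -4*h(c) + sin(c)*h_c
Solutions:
 h(c) = C1*(cos(c)^2 - 2*cos(c) + 1)/(cos(c)^2 + 2*cos(c) + 1)


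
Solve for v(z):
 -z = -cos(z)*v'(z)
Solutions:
 v(z) = C1 + Integral(z/cos(z), z)


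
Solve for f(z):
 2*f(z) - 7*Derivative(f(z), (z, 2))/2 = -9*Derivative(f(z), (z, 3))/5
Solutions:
 f(z) = C1*exp(z*(245*5^(2/3)/(108*sqrt(519) + 8921)^(1/3) + 5^(1/3)*(108*sqrt(519) + 8921)^(1/3) + 70)/108)*sin(sqrt(3)*5^(1/3)*z*(-(108*sqrt(519) + 8921)^(1/3) + 245*5^(1/3)/(108*sqrt(519) + 8921)^(1/3))/108) + C2*exp(z*(245*5^(2/3)/(108*sqrt(519) + 8921)^(1/3) + 5^(1/3)*(108*sqrt(519) + 8921)^(1/3) + 70)/108)*cos(sqrt(3)*5^(1/3)*z*(-(108*sqrt(519) + 8921)^(1/3) + 245*5^(1/3)/(108*sqrt(519) + 8921)^(1/3))/108) + C3*exp(z*(-5^(1/3)*(108*sqrt(519) + 8921)^(1/3) - 245*5^(2/3)/(108*sqrt(519) + 8921)^(1/3) + 35)/54)


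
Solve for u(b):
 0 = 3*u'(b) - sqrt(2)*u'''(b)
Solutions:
 u(b) = C1 + C2*exp(-2^(3/4)*sqrt(3)*b/2) + C3*exp(2^(3/4)*sqrt(3)*b/2)


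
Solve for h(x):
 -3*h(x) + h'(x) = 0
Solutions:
 h(x) = C1*exp(3*x)


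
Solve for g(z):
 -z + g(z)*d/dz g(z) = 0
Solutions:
 g(z) = -sqrt(C1 + z^2)
 g(z) = sqrt(C1 + z^2)


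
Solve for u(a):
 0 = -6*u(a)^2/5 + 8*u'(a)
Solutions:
 u(a) = -20/(C1 + 3*a)


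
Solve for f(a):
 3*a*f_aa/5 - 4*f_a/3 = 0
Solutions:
 f(a) = C1 + C2*a^(29/9)


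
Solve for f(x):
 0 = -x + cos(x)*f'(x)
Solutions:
 f(x) = C1 + Integral(x/cos(x), x)


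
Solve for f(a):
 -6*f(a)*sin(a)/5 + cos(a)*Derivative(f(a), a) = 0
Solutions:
 f(a) = C1/cos(a)^(6/5)


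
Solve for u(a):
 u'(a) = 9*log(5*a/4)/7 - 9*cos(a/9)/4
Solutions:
 u(a) = C1 + 9*a*log(a)/7 - 18*a*log(2)/7 - 9*a/7 + 9*a*log(5)/7 - 81*sin(a/9)/4


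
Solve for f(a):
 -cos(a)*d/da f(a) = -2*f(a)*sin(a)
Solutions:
 f(a) = C1/cos(a)^2


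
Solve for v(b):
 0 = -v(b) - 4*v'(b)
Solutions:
 v(b) = C1*exp(-b/4)


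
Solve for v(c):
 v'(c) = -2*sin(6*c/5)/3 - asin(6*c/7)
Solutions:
 v(c) = C1 - c*asin(6*c/7) - sqrt(49 - 36*c^2)/6 + 5*cos(6*c/5)/9


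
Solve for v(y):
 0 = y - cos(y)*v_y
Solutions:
 v(y) = C1 + Integral(y/cos(y), y)


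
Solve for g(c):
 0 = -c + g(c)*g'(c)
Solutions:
 g(c) = -sqrt(C1 + c^2)
 g(c) = sqrt(C1 + c^2)


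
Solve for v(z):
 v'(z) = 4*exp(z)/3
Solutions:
 v(z) = C1 + 4*exp(z)/3


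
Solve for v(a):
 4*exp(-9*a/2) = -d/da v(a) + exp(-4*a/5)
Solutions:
 v(a) = C1 + 8*exp(-9*a/2)/9 - 5*exp(-4*a/5)/4


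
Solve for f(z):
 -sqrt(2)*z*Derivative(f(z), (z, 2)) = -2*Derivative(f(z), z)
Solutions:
 f(z) = C1 + C2*z^(1 + sqrt(2))


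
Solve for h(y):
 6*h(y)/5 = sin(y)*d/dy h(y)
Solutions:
 h(y) = C1*(cos(y) - 1)^(3/5)/(cos(y) + 1)^(3/5)


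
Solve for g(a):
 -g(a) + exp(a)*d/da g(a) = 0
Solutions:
 g(a) = C1*exp(-exp(-a))


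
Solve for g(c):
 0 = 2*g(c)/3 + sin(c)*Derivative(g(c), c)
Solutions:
 g(c) = C1*(cos(c) + 1)^(1/3)/(cos(c) - 1)^(1/3)


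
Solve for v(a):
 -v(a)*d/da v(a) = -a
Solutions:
 v(a) = -sqrt(C1 + a^2)
 v(a) = sqrt(C1 + a^2)


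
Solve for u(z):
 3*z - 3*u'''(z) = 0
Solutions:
 u(z) = C1 + C2*z + C3*z^2 + z^4/24


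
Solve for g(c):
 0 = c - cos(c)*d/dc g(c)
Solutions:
 g(c) = C1 + Integral(c/cos(c), c)


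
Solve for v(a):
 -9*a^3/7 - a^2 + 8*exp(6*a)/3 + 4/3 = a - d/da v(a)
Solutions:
 v(a) = C1 + 9*a^4/28 + a^3/3 + a^2/2 - 4*a/3 - 4*exp(6*a)/9


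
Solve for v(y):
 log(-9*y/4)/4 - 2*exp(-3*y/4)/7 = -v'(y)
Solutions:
 v(y) = C1 - y*log(-y)/4 + y*(-2*log(3) + 1 + 2*log(2))/4 - 8*exp(-3*y/4)/21


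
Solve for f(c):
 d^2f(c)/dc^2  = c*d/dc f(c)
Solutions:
 f(c) = C1 + C2*erfi(sqrt(2)*c/2)


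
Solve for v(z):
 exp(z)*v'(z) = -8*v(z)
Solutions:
 v(z) = C1*exp(8*exp(-z))


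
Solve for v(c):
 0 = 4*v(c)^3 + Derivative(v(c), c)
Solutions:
 v(c) = -sqrt(2)*sqrt(-1/(C1 - 4*c))/2
 v(c) = sqrt(2)*sqrt(-1/(C1 - 4*c))/2


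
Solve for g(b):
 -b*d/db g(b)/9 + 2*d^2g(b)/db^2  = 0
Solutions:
 g(b) = C1 + C2*erfi(b/6)


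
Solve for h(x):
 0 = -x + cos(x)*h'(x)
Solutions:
 h(x) = C1 + Integral(x/cos(x), x)


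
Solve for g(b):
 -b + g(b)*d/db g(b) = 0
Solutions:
 g(b) = -sqrt(C1 + b^2)
 g(b) = sqrt(C1 + b^2)


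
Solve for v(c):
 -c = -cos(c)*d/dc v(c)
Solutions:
 v(c) = C1 + Integral(c/cos(c), c)


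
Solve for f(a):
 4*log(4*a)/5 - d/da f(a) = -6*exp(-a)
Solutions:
 f(a) = C1 + 4*a*log(a)/5 + 4*a*(-1 + 2*log(2))/5 - 6*exp(-a)


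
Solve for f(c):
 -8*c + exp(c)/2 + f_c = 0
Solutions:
 f(c) = C1 + 4*c^2 - exp(c)/2


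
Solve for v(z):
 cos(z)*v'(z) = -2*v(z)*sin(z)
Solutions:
 v(z) = C1*cos(z)^2


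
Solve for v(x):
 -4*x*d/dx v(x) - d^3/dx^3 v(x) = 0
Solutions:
 v(x) = C1 + Integral(C2*airyai(-2^(2/3)*x) + C3*airybi(-2^(2/3)*x), x)


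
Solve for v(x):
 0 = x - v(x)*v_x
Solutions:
 v(x) = -sqrt(C1 + x^2)
 v(x) = sqrt(C1 + x^2)


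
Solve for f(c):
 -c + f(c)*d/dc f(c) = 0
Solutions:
 f(c) = -sqrt(C1 + c^2)
 f(c) = sqrt(C1 + c^2)


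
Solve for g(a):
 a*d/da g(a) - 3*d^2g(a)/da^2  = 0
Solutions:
 g(a) = C1 + C2*erfi(sqrt(6)*a/6)


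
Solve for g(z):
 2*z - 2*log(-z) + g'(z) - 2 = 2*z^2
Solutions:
 g(z) = C1 + 2*z^3/3 - z^2 + 2*z*log(-z)


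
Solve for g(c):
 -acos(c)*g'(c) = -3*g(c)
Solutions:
 g(c) = C1*exp(3*Integral(1/acos(c), c))


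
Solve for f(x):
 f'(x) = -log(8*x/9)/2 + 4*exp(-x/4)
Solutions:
 f(x) = C1 - x*log(x)/2 + x*(-3*log(2)/2 + 1/2 + log(3)) - 16*exp(-x/4)


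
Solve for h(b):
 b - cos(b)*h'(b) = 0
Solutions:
 h(b) = C1 + Integral(b/cos(b), b)


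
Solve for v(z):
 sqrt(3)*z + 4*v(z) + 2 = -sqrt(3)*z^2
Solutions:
 v(z) = -sqrt(3)*z^2/4 - sqrt(3)*z/4 - 1/2


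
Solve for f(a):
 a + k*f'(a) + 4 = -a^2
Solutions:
 f(a) = C1 - a^3/(3*k) - a^2/(2*k) - 4*a/k


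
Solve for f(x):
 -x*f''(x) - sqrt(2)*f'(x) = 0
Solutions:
 f(x) = C1 + C2*x^(1 - sqrt(2))


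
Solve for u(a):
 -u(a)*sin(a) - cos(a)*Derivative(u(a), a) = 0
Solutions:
 u(a) = C1*cos(a)


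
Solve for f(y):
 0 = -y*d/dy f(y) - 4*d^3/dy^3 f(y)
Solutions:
 f(y) = C1 + Integral(C2*airyai(-2^(1/3)*y/2) + C3*airybi(-2^(1/3)*y/2), y)


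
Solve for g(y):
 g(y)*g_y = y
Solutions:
 g(y) = -sqrt(C1 + y^2)
 g(y) = sqrt(C1 + y^2)


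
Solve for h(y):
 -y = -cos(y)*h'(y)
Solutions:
 h(y) = C1 + Integral(y/cos(y), y)


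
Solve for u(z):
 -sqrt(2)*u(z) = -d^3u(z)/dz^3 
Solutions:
 u(z) = C3*exp(2^(1/6)*z) + (C1*sin(2^(1/6)*sqrt(3)*z/2) + C2*cos(2^(1/6)*sqrt(3)*z/2))*exp(-2^(1/6)*z/2)


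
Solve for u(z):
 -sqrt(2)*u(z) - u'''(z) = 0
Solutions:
 u(z) = C3*exp(-2^(1/6)*z) + (C1*sin(2^(1/6)*sqrt(3)*z/2) + C2*cos(2^(1/6)*sqrt(3)*z/2))*exp(2^(1/6)*z/2)


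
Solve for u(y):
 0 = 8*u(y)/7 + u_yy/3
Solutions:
 u(y) = C1*sin(2*sqrt(42)*y/7) + C2*cos(2*sqrt(42)*y/7)


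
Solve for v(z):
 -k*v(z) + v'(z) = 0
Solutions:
 v(z) = C1*exp(k*z)


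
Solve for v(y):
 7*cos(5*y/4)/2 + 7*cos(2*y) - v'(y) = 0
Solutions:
 v(y) = C1 + 14*sin(5*y/4)/5 + 7*sin(2*y)/2


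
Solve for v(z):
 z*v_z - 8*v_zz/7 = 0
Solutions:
 v(z) = C1 + C2*erfi(sqrt(7)*z/4)


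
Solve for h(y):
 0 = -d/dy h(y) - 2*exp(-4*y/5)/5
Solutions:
 h(y) = C1 + exp(-4*y/5)/2


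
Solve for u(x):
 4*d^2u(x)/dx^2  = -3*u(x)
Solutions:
 u(x) = C1*sin(sqrt(3)*x/2) + C2*cos(sqrt(3)*x/2)


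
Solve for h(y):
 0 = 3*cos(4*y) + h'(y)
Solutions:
 h(y) = C1 - 3*sin(4*y)/4


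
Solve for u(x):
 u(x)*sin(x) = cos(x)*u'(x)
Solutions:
 u(x) = C1/cos(x)


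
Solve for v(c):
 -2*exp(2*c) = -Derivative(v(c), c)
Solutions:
 v(c) = C1 + exp(2*c)


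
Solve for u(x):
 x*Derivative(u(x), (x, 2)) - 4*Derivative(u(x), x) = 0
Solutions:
 u(x) = C1 + C2*x^5


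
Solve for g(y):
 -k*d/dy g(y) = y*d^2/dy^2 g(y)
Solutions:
 g(y) = C1 + y^(1 - re(k))*(C2*sin(log(y)*Abs(im(k))) + C3*cos(log(y)*im(k)))


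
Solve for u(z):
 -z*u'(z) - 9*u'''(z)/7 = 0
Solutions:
 u(z) = C1 + Integral(C2*airyai(-21^(1/3)*z/3) + C3*airybi(-21^(1/3)*z/3), z)


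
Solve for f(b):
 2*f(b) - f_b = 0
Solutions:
 f(b) = C1*exp(2*b)


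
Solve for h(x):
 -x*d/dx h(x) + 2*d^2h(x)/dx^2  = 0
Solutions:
 h(x) = C1 + C2*erfi(x/2)


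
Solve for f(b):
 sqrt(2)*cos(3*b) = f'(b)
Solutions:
 f(b) = C1 + sqrt(2)*sin(3*b)/3


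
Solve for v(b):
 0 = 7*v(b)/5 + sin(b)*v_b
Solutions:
 v(b) = C1*(cos(b) + 1)^(7/10)/(cos(b) - 1)^(7/10)


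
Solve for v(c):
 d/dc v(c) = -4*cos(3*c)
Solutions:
 v(c) = C1 - 4*sin(3*c)/3


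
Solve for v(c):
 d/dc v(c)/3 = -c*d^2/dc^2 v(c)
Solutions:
 v(c) = C1 + C2*c^(2/3)


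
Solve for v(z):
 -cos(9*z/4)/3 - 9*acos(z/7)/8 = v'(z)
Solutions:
 v(z) = C1 - 9*z*acos(z/7)/8 + 9*sqrt(49 - z^2)/8 - 4*sin(9*z/4)/27


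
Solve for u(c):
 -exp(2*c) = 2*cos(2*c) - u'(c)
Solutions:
 u(c) = C1 + exp(2*c)/2 + sin(2*c)


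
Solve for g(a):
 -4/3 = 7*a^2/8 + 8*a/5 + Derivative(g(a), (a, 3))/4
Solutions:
 g(a) = C1 + C2*a + C3*a^2 - 7*a^5/120 - 4*a^4/15 - 8*a^3/9


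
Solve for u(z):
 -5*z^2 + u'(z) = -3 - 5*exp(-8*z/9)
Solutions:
 u(z) = C1 + 5*z^3/3 - 3*z + 45*exp(-8*z/9)/8


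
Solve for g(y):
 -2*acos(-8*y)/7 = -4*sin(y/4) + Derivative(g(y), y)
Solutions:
 g(y) = C1 - 2*y*acos(-8*y)/7 - sqrt(1 - 64*y^2)/28 - 16*cos(y/4)


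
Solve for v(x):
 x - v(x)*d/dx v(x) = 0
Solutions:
 v(x) = -sqrt(C1 + x^2)
 v(x) = sqrt(C1 + x^2)


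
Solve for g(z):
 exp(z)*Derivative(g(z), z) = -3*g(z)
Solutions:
 g(z) = C1*exp(3*exp(-z))


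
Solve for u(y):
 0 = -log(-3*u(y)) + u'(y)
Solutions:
 -Integral(1/(log(-_y) + log(3)), (_y, u(y))) = C1 - y


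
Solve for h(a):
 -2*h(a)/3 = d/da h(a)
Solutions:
 h(a) = C1*exp(-2*a/3)


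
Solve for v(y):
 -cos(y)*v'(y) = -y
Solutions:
 v(y) = C1 + Integral(y/cos(y), y)


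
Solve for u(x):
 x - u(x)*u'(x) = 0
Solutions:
 u(x) = -sqrt(C1 + x^2)
 u(x) = sqrt(C1 + x^2)


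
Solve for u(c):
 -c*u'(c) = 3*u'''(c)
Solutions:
 u(c) = C1 + Integral(C2*airyai(-3^(2/3)*c/3) + C3*airybi(-3^(2/3)*c/3), c)


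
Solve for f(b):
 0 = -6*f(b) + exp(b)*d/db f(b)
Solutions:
 f(b) = C1*exp(-6*exp(-b))


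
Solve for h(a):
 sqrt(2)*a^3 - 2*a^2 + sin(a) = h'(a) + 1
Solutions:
 h(a) = C1 + sqrt(2)*a^4/4 - 2*a^3/3 - a - cos(a)


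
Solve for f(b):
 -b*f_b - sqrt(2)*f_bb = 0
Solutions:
 f(b) = C1 + C2*erf(2^(1/4)*b/2)


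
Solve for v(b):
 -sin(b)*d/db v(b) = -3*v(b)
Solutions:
 v(b) = C1*(cos(b) - 1)^(3/2)/(cos(b) + 1)^(3/2)


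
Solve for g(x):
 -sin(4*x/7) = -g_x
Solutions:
 g(x) = C1 - 7*cos(4*x/7)/4


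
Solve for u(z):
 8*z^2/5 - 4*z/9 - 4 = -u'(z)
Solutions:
 u(z) = C1 - 8*z^3/15 + 2*z^2/9 + 4*z


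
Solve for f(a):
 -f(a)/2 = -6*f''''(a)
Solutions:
 f(a) = C1*exp(-sqrt(2)*3^(3/4)*a/6) + C2*exp(sqrt(2)*3^(3/4)*a/6) + C3*sin(sqrt(2)*3^(3/4)*a/6) + C4*cos(sqrt(2)*3^(3/4)*a/6)


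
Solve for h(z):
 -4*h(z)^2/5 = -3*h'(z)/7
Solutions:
 h(z) = -15/(C1 + 28*z)


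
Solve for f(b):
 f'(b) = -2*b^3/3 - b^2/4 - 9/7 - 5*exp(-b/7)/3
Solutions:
 f(b) = C1 - b^4/6 - b^3/12 - 9*b/7 + 35*exp(-b/7)/3


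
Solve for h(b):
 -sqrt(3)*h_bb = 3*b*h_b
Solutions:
 h(b) = C1 + C2*erf(sqrt(2)*3^(1/4)*b/2)


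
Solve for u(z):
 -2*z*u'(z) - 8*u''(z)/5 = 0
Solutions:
 u(z) = C1 + C2*erf(sqrt(10)*z/4)


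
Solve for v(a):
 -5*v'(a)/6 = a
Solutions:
 v(a) = C1 - 3*a^2/5


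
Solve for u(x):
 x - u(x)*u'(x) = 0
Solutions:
 u(x) = -sqrt(C1 + x^2)
 u(x) = sqrt(C1 + x^2)


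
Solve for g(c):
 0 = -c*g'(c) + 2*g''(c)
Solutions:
 g(c) = C1 + C2*erfi(c/2)


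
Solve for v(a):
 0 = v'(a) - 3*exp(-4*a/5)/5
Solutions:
 v(a) = C1 - 3*exp(-4*a/5)/4


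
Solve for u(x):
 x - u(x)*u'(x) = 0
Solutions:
 u(x) = -sqrt(C1 + x^2)
 u(x) = sqrt(C1 + x^2)


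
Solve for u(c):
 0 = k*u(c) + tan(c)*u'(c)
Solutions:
 u(c) = C1*exp(-k*log(sin(c)))


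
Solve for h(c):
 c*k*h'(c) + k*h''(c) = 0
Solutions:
 h(c) = C1 + C2*erf(sqrt(2)*c/2)


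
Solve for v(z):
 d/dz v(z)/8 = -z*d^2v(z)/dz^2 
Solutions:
 v(z) = C1 + C2*z^(7/8)


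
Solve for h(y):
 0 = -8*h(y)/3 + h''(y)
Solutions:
 h(y) = C1*exp(-2*sqrt(6)*y/3) + C2*exp(2*sqrt(6)*y/3)


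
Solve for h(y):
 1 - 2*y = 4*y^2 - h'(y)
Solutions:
 h(y) = C1 + 4*y^3/3 + y^2 - y


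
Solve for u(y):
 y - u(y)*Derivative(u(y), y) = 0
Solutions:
 u(y) = -sqrt(C1 + y^2)
 u(y) = sqrt(C1 + y^2)


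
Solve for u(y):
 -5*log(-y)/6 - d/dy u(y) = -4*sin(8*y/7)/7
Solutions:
 u(y) = C1 - 5*y*log(-y)/6 + 5*y/6 - cos(8*y/7)/2


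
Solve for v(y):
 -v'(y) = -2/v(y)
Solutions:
 v(y) = -sqrt(C1 + 4*y)
 v(y) = sqrt(C1 + 4*y)


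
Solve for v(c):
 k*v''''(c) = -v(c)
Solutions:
 v(c) = C1*exp(-c*(-1/k)^(1/4)) + C2*exp(c*(-1/k)^(1/4)) + C3*exp(-I*c*(-1/k)^(1/4)) + C4*exp(I*c*(-1/k)^(1/4))


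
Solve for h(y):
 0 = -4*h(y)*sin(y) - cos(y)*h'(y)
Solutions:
 h(y) = C1*cos(y)^4


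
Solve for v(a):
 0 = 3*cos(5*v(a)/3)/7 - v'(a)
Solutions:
 -3*a/7 - 3*log(sin(5*v(a)/3) - 1)/10 + 3*log(sin(5*v(a)/3) + 1)/10 = C1


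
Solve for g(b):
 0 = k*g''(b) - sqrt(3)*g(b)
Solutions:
 g(b) = C1*exp(-3^(1/4)*b*sqrt(1/k)) + C2*exp(3^(1/4)*b*sqrt(1/k))


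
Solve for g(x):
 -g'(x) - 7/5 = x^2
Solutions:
 g(x) = C1 - x^3/3 - 7*x/5


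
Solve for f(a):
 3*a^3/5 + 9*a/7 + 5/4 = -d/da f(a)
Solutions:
 f(a) = C1 - 3*a^4/20 - 9*a^2/14 - 5*a/4


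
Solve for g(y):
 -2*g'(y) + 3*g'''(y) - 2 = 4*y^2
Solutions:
 g(y) = C1 + C2*exp(-sqrt(6)*y/3) + C3*exp(sqrt(6)*y/3) - 2*y^3/3 - 7*y


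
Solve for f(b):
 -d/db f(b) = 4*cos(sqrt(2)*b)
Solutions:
 f(b) = C1 - 2*sqrt(2)*sin(sqrt(2)*b)


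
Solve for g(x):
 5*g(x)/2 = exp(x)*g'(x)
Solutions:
 g(x) = C1*exp(-5*exp(-x)/2)


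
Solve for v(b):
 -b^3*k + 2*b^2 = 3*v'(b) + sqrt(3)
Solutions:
 v(b) = C1 - b^4*k/12 + 2*b^3/9 - sqrt(3)*b/3


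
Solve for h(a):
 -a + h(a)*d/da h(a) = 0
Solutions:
 h(a) = -sqrt(C1 + a^2)
 h(a) = sqrt(C1 + a^2)


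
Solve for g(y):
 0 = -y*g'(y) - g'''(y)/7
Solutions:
 g(y) = C1 + Integral(C2*airyai(-7^(1/3)*y) + C3*airybi(-7^(1/3)*y), y)


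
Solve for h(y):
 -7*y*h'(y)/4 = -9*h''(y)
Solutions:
 h(y) = C1 + C2*erfi(sqrt(14)*y/12)


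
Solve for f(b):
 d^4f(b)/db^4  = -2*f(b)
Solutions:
 f(b) = (C1*sin(2^(3/4)*b/2) + C2*cos(2^(3/4)*b/2))*exp(-2^(3/4)*b/2) + (C3*sin(2^(3/4)*b/2) + C4*cos(2^(3/4)*b/2))*exp(2^(3/4)*b/2)


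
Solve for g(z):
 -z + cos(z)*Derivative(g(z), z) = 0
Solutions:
 g(z) = C1 + Integral(z/cos(z), z)


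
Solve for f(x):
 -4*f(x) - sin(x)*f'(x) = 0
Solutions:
 f(x) = C1*(cos(x)^2 + 2*cos(x) + 1)/(cos(x)^2 - 2*cos(x) + 1)


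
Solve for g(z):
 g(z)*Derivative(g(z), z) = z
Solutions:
 g(z) = -sqrt(C1 + z^2)
 g(z) = sqrt(C1 + z^2)


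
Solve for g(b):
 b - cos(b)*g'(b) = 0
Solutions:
 g(b) = C1 + Integral(b/cos(b), b)


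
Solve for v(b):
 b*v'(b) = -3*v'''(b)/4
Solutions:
 v(b) = C1 + Integral(C2*airyai(-6^(2/3)*b/3) + C3*airybi(-6^(2/3)*b/3), b)


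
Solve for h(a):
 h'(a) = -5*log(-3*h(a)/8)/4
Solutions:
 4*Integral(1/(log(-_y) - 3*log(2) + log(3)), (_y, h(a)))/5 = C1 - a


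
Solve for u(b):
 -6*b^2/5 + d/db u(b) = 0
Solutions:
 u(b) = C1 + 2*b^3/5


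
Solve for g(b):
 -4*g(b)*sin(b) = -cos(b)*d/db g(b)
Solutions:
 g(b) = C1/cos(b)^4


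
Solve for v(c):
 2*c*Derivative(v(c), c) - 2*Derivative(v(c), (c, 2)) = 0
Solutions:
 v(c) = C1 + C2*erfi(sqrt(2)*c/2)


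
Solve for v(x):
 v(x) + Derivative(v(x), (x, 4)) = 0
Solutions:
 v(x) = (C1*sin(sqrt(2)*x/2) + C2*cos(sqrt(2)*x/2))*exp(-sqrt(2)*x/2) + (C3*sin(sqrt(2)*x/2) + C4*cos(sqrt(2)*x/2))*exp(sqrt(2)*x/2)


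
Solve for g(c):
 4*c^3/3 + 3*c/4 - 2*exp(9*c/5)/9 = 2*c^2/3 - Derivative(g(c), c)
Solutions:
 g(c) = C1 - c^4/3 + 2*c^3/9 - 3*c^2/8 + 10*exp(9*c/5)/81


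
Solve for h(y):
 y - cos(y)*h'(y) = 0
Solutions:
 h(y) = C1 + Integral(y/cos(y), y)


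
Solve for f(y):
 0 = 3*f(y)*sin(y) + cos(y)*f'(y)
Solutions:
 f(y) = C1*cos(y)^3


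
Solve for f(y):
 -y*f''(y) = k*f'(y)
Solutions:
 f(y) = C1 + y^(1 - re(k))*(C2*sin(log(y)*Abs(im(k))) + C3*cos(log(y)*im(k)))


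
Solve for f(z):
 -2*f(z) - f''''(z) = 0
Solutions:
 f(z) = (C1*sin(2^(3/4)*z/2) + C2*cos(2^(3/4)*z/2))*exp(-2^(3/4)*z/2) + (C3*sin(2^(3/4)*z/2) + C4*cos(2^(3/4)*z/2))*exp(2^(3/4)*z/2)


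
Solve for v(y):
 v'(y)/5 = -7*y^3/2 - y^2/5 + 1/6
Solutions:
 v(y) = C1 - 35*y^4/8 - y^3/3 + 5*y/6


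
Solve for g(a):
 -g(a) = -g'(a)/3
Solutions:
 g(a) = C1*exp(3*a)


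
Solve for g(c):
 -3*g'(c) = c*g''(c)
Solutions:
 g(c) = C1 + C2/c^2


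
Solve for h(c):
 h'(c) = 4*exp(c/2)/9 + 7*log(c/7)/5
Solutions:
 h(c) = C1 + 7*c*log(c)/5 + 7*c*(-log(7) - 1)/5 + 8*exp(c/2)/9


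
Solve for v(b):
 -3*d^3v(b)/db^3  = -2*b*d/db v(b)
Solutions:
 v(b) = C1 + Integral(C2*airyai(2^(1/3)*3^(2/3)*b/3) + C3*airybi(2^(1/3)*3^(2/3)*b/3), b)


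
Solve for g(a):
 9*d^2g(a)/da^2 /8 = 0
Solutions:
 g(a) = C1 + C2*a


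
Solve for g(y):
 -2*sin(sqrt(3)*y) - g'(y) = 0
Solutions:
 g(y) = C1 + 2*sqrt(3)*cos(sqrt(3)*y)/3


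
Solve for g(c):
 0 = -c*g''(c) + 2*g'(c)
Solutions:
 g(c) = C1 + C2*c^3


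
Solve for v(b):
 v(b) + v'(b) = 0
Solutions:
 v(b) = C1*exp(-b)


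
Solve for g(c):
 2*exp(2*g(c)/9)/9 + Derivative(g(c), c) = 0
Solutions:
 g(c) = 9*log(-sqrt(-1/(C1 - 2*c))) - 9*log(2)/2 + 18*log(3)
 g(c) = 9*log(-1/(C1 - 2*c))/2 - 9*log(2)/2 + 18*log(3)


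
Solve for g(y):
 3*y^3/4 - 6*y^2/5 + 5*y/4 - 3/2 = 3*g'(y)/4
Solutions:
 g(y) = C1 + y^4/4 - 8*y^3/15 + 5*y^2/6 - 2*y


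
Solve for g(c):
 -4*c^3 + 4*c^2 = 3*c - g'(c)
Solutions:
 g(c) = C1 + c^4 - 4*c^3/3 + 3*c^2/2


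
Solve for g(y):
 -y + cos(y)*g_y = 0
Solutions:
 g(y) = C1 + Integral(y/cos(y), y)


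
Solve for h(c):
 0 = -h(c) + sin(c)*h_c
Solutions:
 h(c) = C1*sqrt(cos(c) - 1)/sqrt(cos(c) + 1)


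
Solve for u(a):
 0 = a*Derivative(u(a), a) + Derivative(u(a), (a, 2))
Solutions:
 u(a) = C1 + C2*erf(sqrt(2)*a/2)


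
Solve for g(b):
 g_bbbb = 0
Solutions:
 g(b) = C1 + C2*b + C3*b^2 + C4*b^3


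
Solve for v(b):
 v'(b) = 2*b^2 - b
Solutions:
 v(b) = C1 + 2*b^3/3 - b^2/2


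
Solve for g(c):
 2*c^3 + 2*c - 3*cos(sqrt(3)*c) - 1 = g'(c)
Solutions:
 g(c) = C1 + c^4/2 + c^2 - c - sqrt(3)*sin(sqrt(3)*c)


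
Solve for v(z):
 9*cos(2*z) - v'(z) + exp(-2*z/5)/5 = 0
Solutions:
 v(z) = C1 + 9*sin(2*z)/2 - exp(-2*z/5)/2


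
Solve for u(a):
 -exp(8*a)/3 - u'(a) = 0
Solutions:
 u(a) = C1 - exp(8*a)/24


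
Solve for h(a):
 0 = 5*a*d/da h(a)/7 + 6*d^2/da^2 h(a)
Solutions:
 h(a) = C1 + C2*erf(sqrt(105)*a/42)


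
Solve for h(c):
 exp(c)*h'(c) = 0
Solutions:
 h(c) = C1


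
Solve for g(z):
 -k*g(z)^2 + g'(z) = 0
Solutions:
 g(z) = -1/(C1 + k*z)


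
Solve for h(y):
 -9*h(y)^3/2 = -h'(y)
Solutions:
 h(y) = -sqrt(-1/(C1 + 9*y))
 h(y) = sqrt(-1/(C1 + 9*y))


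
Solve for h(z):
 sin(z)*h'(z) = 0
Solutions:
 h(z) = C1


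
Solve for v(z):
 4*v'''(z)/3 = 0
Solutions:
 v(z) = C1 + C2*z + C3*z^2


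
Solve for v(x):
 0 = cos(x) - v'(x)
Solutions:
 v(x) = C1 + sin(x)


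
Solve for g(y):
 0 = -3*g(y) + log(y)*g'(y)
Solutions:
 g(y) = C1*exp(3*li(y))


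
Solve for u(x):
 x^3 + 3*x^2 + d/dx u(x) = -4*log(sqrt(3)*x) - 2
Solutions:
 u(x) = C1 - x^4/4 - x^3 - 4*x*log(x) - x*log(9) + 2*x


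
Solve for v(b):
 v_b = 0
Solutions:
 v(b) = C1


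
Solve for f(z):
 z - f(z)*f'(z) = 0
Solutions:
 f(z) = -sqrt(C1 + z^2)
 f(z) = sqrt(C1 + z^2)


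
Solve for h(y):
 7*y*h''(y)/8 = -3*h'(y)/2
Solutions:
 h(y) = C1 + C2/y^(5/7)


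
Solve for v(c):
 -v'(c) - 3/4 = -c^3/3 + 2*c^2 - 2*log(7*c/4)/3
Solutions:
 v(c) = C1 + c^4/12 - 2*c^3/3 + 2*c*log(c)/3 - 17*c/12 - 2*c*log(2) + 2*c*log(14)/3


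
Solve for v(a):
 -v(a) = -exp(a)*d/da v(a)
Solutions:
 v(a) = C1*exp(-exp(-a))


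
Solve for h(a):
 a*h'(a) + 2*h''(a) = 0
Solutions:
 h(a) = C1 + C2*erf(a/2)


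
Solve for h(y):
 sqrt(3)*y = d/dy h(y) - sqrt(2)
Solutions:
 h(y) = C1 + sqrt(3)*y^2/2 + sqrt(2)*y


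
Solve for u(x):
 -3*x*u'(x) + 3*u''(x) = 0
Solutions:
 u(x) = C1 + C2*erfi(sqrt(2)*x/2)


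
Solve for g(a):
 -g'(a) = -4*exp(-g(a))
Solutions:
 g(a) = log(C1 + 4*a)


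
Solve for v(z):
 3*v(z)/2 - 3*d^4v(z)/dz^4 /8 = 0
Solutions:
 v(z) = C1*exp(-sqrt(2)*z) + C2*exp(sqrt(2)*z) + C3*sin(sqrt(2)*z) + C4*cos(sqrt(2)*z)


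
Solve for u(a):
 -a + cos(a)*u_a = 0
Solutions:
 u(a) = C1 + Integral(a/cos(a), a)


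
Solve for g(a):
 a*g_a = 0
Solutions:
 g(a) = C1


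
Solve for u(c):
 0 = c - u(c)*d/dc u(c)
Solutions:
 u(c) = -sqrt(C1 + c^2)
 u(c) = sqrt(C1 + c^2)


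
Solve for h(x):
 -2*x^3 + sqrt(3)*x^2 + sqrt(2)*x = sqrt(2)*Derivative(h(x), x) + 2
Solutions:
 h(x) = C1 - sqrt(2)*x^4/4 + sqrt(6)*x^3/6 + x^2/2 - sqrt(2)*x


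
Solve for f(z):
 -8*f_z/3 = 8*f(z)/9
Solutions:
 f(z) = C1*exp(-z/3)


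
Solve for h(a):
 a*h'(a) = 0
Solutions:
 h(a) = C1


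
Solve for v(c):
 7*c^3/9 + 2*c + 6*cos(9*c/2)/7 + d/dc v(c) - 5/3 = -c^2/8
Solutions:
 v(c) = C1 - 7*c^4/36 - c^3/24 - c^2 + 5*c/3 - 4*sin(9*c/2)/21


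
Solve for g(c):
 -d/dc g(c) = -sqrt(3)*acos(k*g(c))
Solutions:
 Integral(1/acos(_y*k), (_y, g(c))) = C1 + sqrt(3)*c


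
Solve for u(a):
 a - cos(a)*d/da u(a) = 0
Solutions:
 u(a) = C1 + Integral(a/cos(a), a)


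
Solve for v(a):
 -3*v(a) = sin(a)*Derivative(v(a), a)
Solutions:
 v(a) = C1*(cos(a) + 1)^(3/2)/(cos(a) - 1)^(3/2)


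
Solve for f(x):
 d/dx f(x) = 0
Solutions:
 f(x) = C1


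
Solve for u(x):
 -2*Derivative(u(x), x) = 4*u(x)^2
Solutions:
 u(x) = 1/(C1 + 2*x)


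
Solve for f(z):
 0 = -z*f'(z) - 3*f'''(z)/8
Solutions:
 f(z) = C1 + Integral(C2*airyai(-2*3^(2/3)*z/3) + C3*airybi(-2*3^(2/3)*z/3), z)


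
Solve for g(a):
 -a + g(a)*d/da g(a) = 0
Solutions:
 g(a) = -sqrt(C1 + a^2)
 g(a) = sqrt(C1 + a^2)


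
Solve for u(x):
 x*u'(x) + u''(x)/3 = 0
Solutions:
 u(x) = C1 + C2*erf(sqrt(6)*x/2)


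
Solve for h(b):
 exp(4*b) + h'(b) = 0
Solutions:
 h(b) = C1 - exp(4*b)/4


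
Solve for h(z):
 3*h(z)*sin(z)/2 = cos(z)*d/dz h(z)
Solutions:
 h(z) = C1/cos(z)^(3/2)


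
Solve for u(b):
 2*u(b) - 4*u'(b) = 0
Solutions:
 u(b) = C1*exp(b/2)


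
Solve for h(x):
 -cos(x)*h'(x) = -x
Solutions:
 h(x) = C1 + Integral(x/cos(x), x)


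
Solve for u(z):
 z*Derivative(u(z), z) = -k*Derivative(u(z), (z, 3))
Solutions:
 u(z) = C1 + Integral(C2*airyai(z*(-1/k)^(1/3)) + C3*airybi(z*(-1/k)^(1/3)), z)


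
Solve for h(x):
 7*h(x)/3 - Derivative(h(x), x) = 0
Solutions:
 h(x) = C1*exp(7*x/3)


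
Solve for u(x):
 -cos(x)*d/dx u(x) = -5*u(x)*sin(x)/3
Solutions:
 u(x) = C1/cos(x)^(5/3)


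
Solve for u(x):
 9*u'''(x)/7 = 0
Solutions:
 u(x) = C1 + C2*x + C3*x^2


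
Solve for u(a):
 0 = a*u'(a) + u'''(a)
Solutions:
 u(a) = C1 + Integral(C2*airyai(-a) + C3*airybi(-a), a)


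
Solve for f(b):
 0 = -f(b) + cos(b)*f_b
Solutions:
 f(b) = C1*sqrt(sin(b) + 1)/sqrt(sin(b) - 1)


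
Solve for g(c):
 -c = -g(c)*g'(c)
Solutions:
 g(c) = -sqrt(C1 + c^2)
 g(c) = sqrt(C1 + c^2)


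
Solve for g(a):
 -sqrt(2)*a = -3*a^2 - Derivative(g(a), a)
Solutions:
 g(a) = C1 - a^3 + sqrt(2)*a^2/2


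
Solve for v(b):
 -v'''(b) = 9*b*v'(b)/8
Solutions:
 v(b) = C1 + Integral(C2*airyai(-3^(2/3)*b/2) + C3*airybi(-3^(2/3)*b/2), b)


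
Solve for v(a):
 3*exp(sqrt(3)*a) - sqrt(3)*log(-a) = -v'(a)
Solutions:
 v(a) = C1 + sqrt(3)*a*log(-a) - sqrt(3)*a - sqrt(3)*exp(sqrt(3)*a)


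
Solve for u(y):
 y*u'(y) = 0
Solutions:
 u(y) = C1


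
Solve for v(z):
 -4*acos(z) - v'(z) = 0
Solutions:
 v(z) = C1 - 4*z*acos(z) + 4*sqrt(1 - z^2)


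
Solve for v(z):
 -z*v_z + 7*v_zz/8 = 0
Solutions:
 v(z) = C1 + C2*erfi(2*sqrt(7)*z/7)


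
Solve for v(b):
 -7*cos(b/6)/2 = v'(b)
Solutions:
 v(b) = C1 - 21*sin(b/6)


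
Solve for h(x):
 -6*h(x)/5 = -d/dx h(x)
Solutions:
 h(x) = C1*exp(6*x/5)


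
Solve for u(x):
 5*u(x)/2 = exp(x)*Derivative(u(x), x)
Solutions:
 u(x) = C1*exp(-5*exp(-x)/2)


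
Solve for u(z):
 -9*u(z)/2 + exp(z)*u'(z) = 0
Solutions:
 u(z) = C1*exp(-9*exp(-z)/2)


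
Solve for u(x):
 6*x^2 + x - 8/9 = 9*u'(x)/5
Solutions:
 u(x) = C1 + 10*x^3/9 + 5*x^2/18 - 40*x/81


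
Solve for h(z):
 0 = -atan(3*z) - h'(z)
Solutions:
 h(z) = C1 - z*atan(3*z) + log(9*z^2 + 1)/6


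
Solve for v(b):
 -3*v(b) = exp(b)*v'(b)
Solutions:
 v(b) = C1*exp(3*exp(-b))


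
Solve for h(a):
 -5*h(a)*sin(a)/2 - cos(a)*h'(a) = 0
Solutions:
 h(a) = C1*cos(a)^(5/2)


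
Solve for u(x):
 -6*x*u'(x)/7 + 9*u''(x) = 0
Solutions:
 u(x) = C1 + C2*erfi(sqrt(21)*x/21)


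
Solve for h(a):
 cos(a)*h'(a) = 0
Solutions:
 h(a) = C1


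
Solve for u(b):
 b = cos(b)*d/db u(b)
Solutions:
 u(b) = C1 + Integral(b/cos(b), b)


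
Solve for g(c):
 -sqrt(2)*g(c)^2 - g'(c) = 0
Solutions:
 g(c) = 1/(C1 + sqrt(2)*c)


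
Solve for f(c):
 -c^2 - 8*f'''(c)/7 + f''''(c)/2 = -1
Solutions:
 f(c) = C1 + C2*c + C3*c^2 + C4*exp(16*c/7) - 7*c^5/480 - 49*c^4/1536 + 553*c^3/6144


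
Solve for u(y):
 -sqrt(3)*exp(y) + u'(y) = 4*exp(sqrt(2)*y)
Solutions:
 u(y) = C1 + sqrt(3)*exp(y) + 2*sqrt(2)*exp(sqrt(2)*y)


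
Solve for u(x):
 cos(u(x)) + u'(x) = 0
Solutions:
 u(x) = pi - asin((C1 + exp(2*x))/(C1 - exp(2*x)))
 u(x) = asin((C1 + exp(2*x))/(C1 - exp(2*x)))


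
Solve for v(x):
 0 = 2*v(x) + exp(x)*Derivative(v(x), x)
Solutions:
 v(x) = C1*exp(2*exp(-x))


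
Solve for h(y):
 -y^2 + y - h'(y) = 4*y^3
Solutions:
 h(y) = C1 - y^4 - y^3/3 + y^2/2


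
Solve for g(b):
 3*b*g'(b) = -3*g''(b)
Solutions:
 g(b) = C1 + C2*erf(sqrt(2)*b/2)


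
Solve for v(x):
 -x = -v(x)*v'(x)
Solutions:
 v(x) = -sqrt(C1 + x^2)
 v(x) = sqrt(C1 + x^2)


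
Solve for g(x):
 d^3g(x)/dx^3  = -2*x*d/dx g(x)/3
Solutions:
 g(x) = C1 + Integral(C2*airyai(-2^(1/3)*3^(2/3)*x/3) + C3*airybi(-2^(1/3)*3^(2/3)*x/3), x)


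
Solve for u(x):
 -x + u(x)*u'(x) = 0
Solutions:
 u(x) = -sqrt(C1 + x^2)
 u(x) = sqrt(C1 + x^2)


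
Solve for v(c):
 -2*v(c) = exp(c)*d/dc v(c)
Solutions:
 v(c) = C1*exp(2*exp(-c))


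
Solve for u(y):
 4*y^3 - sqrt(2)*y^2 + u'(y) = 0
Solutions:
 u(y) = C1 - y^4 + sqrt(2)*y^3/3


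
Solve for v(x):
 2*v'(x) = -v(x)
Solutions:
 v(x) = C1*exp(-x/2)


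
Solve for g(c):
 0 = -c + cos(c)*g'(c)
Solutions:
 g(c) = C1 + Integral(c/cos(c), c)


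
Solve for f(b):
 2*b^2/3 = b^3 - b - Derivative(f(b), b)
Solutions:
 f(b) = C1 + b^4/4 - 2*b^3/9 - b^2/2


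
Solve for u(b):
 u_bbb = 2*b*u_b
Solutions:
 u(b) = C1 + Integral(C2*airyai(2^(1/3)*b) + C3*airybi(2^(1/3)*b), b)


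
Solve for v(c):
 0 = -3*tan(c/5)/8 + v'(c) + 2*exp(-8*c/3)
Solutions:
 v(c) = C1 + 15*log(tan(c/5)^2 + 1)/16 + 3*exp(-8*c/3)/4


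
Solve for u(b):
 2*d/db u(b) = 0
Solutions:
 u(b) = C1


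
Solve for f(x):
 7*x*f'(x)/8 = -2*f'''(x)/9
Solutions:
 f(x) = C1 + Integral(C2*airyai(-2^(2/3)*63^(1/3)*x/4) + C3*airybi(-2^(2/3)*63^(1/3)*x/4), x)


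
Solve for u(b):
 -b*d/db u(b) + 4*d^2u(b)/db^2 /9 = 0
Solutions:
 u(b) = C1 + C2*erfi(3*sqrt(2)*b/4)


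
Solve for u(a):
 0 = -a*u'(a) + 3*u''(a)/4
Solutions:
 u(a) = C1 + C2*erfi(sqrt(6)*a/3)


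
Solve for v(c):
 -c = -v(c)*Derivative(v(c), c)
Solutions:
 v(c) = -sqrt(C1 + c^2)
 v(c) = sqrt(C1 + c^2)


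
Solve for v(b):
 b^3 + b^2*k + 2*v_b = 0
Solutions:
 v(b) = C1 - b^4/8 - b^3*k/6


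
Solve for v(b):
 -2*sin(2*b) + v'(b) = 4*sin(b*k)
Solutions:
 v(b) = C1 - cos(2*b) - 4*cos(b*k)/k


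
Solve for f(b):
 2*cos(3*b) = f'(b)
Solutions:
 f(b) = C1 + 2*sin(3*b)/3


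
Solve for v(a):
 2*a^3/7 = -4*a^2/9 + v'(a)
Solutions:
 v(a) = C1 + a^4/14 + 4*a^3/27


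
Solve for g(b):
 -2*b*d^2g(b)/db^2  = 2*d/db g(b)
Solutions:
 g(b) = C1 + C2*log(b)


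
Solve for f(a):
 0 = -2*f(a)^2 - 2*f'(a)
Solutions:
 f(a) = 1/(C1 + a)


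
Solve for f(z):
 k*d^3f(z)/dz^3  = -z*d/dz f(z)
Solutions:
 f(z) = C1 + Integral(C2*airyai(z*(-1/k)^(1/3)) + C3*airybi(z*(-1/k)^(1/3)), z)


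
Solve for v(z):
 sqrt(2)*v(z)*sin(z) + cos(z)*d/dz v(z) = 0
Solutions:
 v(z) = C1*cos(z)^(sqrt(2))


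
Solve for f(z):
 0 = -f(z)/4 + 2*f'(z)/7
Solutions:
 f(z) = C1*exp(7*z/8)


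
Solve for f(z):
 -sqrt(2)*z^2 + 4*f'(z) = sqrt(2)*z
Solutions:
 f(z) = C1 + sqrt(2)*z^3/12 + sqrt(2)*z^2/8


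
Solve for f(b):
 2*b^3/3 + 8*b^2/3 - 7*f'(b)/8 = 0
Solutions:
 f(b) = C1 + 4*b^4/21 + 64*b^3/63


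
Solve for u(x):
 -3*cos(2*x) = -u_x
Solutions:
 u(x) = C1 + 3*sin(2*x)/2


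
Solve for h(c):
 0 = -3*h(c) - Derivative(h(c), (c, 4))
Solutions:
 h(c) = (C1*sin(sqrt(2)*3^(1/4)*c/2) + C2*cos(sqrt(2)*3^(1/4)*c/2))*exp(-sqrt(2)*3^(1/4)*c/2) + (C3*sin(sqrt(2)*3^(1/4)*c/2) + C4*cos(sqrt(2)*3^(1/4)*c/2))*exp(sqrt(2)*3^(1/4)*c/2)


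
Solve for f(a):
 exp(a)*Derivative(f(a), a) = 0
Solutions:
 f(a) = C1


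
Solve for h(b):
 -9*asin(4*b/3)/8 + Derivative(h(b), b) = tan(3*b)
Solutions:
 h(b) = C1 + 9*b*asin(4*b/3)/8 + 9*sqrt(9 - 16*b^2)/32 - log(cos(3*b))/3


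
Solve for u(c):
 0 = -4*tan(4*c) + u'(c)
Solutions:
 u(c) = C1 - log(cos(4*c))


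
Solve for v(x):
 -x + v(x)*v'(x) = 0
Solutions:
 v(x) = -sqrt(C1 + x^2)
 v(x) = sqrt(C1 + x^2)


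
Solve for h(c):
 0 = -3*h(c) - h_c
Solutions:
 h(c) = C1*exp(-3*c)


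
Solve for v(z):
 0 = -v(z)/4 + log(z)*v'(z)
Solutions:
 v(z) = C1*exp(li(z)/4)


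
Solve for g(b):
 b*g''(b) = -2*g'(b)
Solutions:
 g(b) = C1 + C2/b


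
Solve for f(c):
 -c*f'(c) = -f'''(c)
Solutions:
 f(c) = C1 + Integral(C2*airyai(c) + C3*airybi(c), c)


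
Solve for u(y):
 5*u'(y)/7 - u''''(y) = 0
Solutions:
 u(y) = C1 + C4*exp(5^(1/3)*7^(2/3)*y/7) + (C2*sin(sqrt(3)*5^(1/3)*7^(2/3)*y/14) + C3*cos(sqrt(3)*5^(1/3)*7^(2/3)*y/14))*exp(-5^(1/3)*7^(2/3)*y/14)


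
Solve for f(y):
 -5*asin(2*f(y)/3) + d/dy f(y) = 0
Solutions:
 Integral(1/asin(2*_y/3), (_y, f(y))) = C1 + 5*y


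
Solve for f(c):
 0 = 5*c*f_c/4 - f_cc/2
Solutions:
 f(c) = C1 + C2*erfi(sqrt(5)*c/2)


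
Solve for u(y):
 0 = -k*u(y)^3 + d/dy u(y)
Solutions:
 u(y) = -sqrt(2)*sqrt(-1/(C1 + k*y))/2
 u(y) = sqrt(2)*sqrt(-1/(C1 + k*y))/2


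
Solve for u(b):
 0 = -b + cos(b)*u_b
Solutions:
 u(b) = C1 + Integral(b/cos(b), b)


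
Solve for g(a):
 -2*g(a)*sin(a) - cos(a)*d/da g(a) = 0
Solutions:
 g(a) = C1*cos(a)^2


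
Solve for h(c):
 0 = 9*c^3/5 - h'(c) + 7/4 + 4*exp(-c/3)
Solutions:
 h(c) = C1 + 9*c^4/20 + 7*c/4 - 12*exp(-c/3)


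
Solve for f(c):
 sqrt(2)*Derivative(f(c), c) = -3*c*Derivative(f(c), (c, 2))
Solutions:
 f(c) = C1 + C2*c^(1 - sqrt(2)/3)


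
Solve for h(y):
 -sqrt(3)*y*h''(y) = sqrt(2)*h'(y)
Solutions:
 h(y) = C1 + C2*y^(1 - sqrt(6)/3)


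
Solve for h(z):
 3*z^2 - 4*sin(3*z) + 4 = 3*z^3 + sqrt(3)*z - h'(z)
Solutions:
 h(z) = C1 + 3*z^4/4 - z^3 + sqrt(3)*z^2/2 - 4*z - 4*cos(3*z)/3


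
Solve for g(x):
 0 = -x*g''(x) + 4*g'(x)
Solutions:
 g(x) = C1 + C2*x^5


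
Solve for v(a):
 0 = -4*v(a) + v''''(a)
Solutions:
 v(a) = C1*exp(-sqrt(2)*a) + C2*exp(sqrt(2)*a) + C3*sin(sqrt(2)*a) + C4*cos(sqrt(2)*a)


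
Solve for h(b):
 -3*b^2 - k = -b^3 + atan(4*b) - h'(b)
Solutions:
 h(b) = C1 - b^4/4 + b^3 + b*k + b*atan(4*b) - log(16*b^2 + 1)/8


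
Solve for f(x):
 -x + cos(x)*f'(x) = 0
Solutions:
 f(x) = C1 + Integral(x/cos(x), x)


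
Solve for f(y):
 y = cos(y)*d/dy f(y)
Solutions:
 f(y) = C1 + Integral(y/cos(y), y)


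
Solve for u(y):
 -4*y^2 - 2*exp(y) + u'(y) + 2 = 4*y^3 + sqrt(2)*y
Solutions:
 u(y) = C1 + y^4 + 4*y^3/3 + sqrt(2)*y^2/2 - 2*y + 2*exp(y)


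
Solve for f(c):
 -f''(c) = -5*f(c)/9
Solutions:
 f(c) = C1*exp(-sqrt(5)*c/3) + C2*exp(sqrt(5)*c/3)


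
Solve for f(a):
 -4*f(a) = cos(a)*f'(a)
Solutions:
 f(a) = C1*(sin(a)^2 - 2*sin(a) + 1)/(sin(a)^2 + 2*sin(a) + 1)


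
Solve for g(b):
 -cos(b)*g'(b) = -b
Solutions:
 g(b) = C1 + Integral(b/cos(b), b)


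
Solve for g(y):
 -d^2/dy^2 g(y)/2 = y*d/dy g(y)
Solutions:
 g(y) = C1 + C2*erf(y)


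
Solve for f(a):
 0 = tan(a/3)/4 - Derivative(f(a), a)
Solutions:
 f(a) = C1 - 3*log(cos(a/3))/4


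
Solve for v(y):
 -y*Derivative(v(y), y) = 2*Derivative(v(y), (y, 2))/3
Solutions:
 v(y) = C1 + C2*erf(sqrt(3)*y/2)


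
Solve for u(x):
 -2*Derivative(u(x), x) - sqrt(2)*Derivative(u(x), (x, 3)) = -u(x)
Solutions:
 u(x) = C1*exp(-x*(-4*2^(1/6)*3^(2/3)/(9*sqrt(2) + sqrt(6)*sqrt(16*sqrt(2) + 27))^(1/3) + 6^(1/3)*(9*sqrt(2) + sqrt(6)*sqrt(16*sqrt(2) + 27))^(1/3))/12)*sin(x*(6^(1/6)/(9*sqrt(2) + sqrt(6)*sqrt(16*sqrt(2) + 27))^(1/3) + 2^(1/3)*3^(5/6)*(9*sqrt(2) + sqrt(6)*sqrt(16*sqrt(2) + 27))^(1/3)/12)) + C2*exp(-x*(-4*2^(1/6)*3^(2/3)/(9*sqrt(2) + sqrt(6)*sqrt(16*sqrt(2) + 27))^(1/3) + 6^(1/3)*(9*sqrt(2) + sqrt(6)*sqrt(16*sqrt(2) + 27))^(1/3))/12)*cos(x*(6^(1/6)/(9*sqrt(2) + sqrt(6)*sqrt(16*sqrt(2) + 27))^(1/3) + 2^(1/3)*3^(5/6)*(9*sqrt(2) + sqrt(6)*sqrt(16*sqrt(2) + 27))^(1/3)/12)) + C3*exp(x*(-4*2^(1/6)*3^(2/3)/(9*sqrt(2) + sqrt(6)*sqrt(16*sqrt(2) + 27))^(1/3) + 6^(1/3)*(9*sqrt(2) + sqrt(6)*sqrt(16*sqrt(2) + 27))^(1/3))/6)


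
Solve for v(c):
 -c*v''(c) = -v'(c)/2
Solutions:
 v(c) = C1 + C2*c^(3/2)


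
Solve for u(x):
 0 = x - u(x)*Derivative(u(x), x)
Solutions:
 u(x) = -sqrt(C1 + x^2)
 u(x) = sqrt(C1 + x^2)


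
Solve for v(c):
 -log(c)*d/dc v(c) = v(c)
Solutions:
 v(c) = C1*exp(-li(c))


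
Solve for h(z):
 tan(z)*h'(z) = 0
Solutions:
 h(z) = C1


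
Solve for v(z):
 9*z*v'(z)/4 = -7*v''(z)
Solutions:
 v(z) = C1 + C2*erf(3*sqrt(14)*z/28)


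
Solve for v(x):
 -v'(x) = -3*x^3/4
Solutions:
 v(x) = C1 + 3*x^4/16


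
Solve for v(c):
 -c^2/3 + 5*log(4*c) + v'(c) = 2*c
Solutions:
 v(c) = C1 + c^3/9 + c^2 - 5*c*log(c) - c*log(1024) + 5*c


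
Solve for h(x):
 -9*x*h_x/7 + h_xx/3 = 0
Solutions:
 h(x) = C1 + C2*erfi(3*sqrt(42)*x/14)


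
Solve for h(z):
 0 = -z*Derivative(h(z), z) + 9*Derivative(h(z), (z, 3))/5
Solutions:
 h(z) = C1 + Integral(C2*airyai(15^(1/3)*z/3) + C3*airybi(15^(1/3)*z/3), z)


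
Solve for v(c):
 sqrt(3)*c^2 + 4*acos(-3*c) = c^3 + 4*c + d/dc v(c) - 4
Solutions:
 v(c) = C1 - c^4/4 + sqrt(3)*c^3/3 - 2*c^2 + 4*c*acos(-3*c) + 4*c + 4*sqrt(1 - 9*c^2)/3


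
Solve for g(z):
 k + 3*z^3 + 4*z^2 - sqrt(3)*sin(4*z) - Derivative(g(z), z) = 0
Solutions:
 g(z) = C1 + k*z + 3*z^4/4 + 4*z^3/3 + sqrt(3)*cos(4*z)/4


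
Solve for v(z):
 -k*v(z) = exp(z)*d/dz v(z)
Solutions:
 v(z) = C1*exp(k*exp(-z))


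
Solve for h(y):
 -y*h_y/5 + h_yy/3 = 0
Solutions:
 h(y) = C1 + C2*erfi(sqrt(30)*y/10)


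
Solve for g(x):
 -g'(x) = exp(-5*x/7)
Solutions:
 g(x) = C1 + 7*exp(-5*x/7)/5


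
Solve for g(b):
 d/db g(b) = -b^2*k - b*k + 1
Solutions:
 g(b) = C1 - b^3*k/3 - b^2*k/2 + b


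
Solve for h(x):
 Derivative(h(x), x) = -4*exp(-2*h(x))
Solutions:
 h(x) = log(-sqrt(C1 - 8*x))
 h(x) = log(C1 - 8*x)/2


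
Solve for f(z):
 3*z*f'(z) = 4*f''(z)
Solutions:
 f(z) = C1 + C2*erfi(sqrt(6)*z/4)


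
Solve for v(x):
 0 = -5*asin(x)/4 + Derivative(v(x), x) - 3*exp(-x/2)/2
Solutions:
 v(x) = C1 + 5*x*asin(x)/4 + 5*sqrt(1 - x^2)/4 - 3*exp(-x/2)


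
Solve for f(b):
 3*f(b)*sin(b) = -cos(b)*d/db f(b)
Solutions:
 f(b) = C1*cos(b)^3


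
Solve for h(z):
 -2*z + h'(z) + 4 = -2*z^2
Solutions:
 h(z) = C1 - 2*z^3/3 + z^2 - 4*z


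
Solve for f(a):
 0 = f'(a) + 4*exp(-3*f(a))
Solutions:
 f(a) = log(C1 - 12*a)/3
 f(a) = log((-3^(1/3) - 3^(5/6)*I)*(C1 - 4*a)^(1/3)/2)
 f(a) = log((-3^(1/3) + 3^(5/6)*I)*(C1 - 4*a)^(1/3)/2)


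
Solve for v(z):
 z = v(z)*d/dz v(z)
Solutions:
 v(z) = -sqrt(C1 + z^2)
 v(z) = sqrt(C1 + z^2)


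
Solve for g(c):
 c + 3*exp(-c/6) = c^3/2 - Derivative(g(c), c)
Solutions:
 g(c) = C1 + c^4/8 - c^2/2 + 18*exp(-c/6)


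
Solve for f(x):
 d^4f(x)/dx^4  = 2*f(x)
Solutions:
 f(x) = C1*exp(-2^(1/4)*x) + C2*exp(2^(1/4)*x) + C3*sin(2^(1/4)*x) + C4*cos(2^(1/4)*x)


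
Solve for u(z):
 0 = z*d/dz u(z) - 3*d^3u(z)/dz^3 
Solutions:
 u(z) = C1 + Integral(C2*airyai(3^(2/3)*z/3) + C3*airybi(3^(2/3)*z/3), z)


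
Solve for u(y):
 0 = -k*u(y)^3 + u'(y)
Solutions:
 u(y) = -sqrt(2)*sqrt(-1/(C1 + k*y))/2
 u(y) = sqrt(2)*sqrt(-1/(C1 + k*y))/2


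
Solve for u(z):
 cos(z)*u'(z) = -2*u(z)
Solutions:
 u(z) = C1*(sin(z) - 1)/(sin(z) + 1)


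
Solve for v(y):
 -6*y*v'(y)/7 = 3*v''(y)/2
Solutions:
 v(y) = C1 + C2*erf(sqrt(14)*y/7)


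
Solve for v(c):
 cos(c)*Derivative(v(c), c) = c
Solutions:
 v(c) = C1 + Integral(c/cos(c), c)


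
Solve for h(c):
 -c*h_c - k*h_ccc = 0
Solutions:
 h(c) = C1 + Integral(C2*airyai(c*(-1/k)^(1/3)) + C3*airybi(c*(-1/k)^(1/3)), c)


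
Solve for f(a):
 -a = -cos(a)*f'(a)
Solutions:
 f(a) = C1 + Integral(a/cos(a), a)


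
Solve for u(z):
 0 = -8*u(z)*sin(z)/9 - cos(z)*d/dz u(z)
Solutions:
 u(z) = C1*cos(z)^(8/9)
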